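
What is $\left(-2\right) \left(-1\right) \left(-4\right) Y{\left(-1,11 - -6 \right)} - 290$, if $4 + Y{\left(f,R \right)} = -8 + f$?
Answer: $-186$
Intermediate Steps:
$Y{\left(f,R \right)} = -12 + f$ ($Y{\left(f,R \right)} = -4 + \left(-8 + f\right) = -12 + f$)
$\left(-2\right) \left(-1\right) \left(-4\right) Y{\left(-1,11 - -6 \right)} - 290 = \left(-2\right) \left(-1\right) \left(-4\right) \left(-12 - 1\right) - 290 = 2 \left(-4\right) \left(-13\right) - 290 = \left(-8\right) \left(-13\right) - 290 = 104 - 290 = -186$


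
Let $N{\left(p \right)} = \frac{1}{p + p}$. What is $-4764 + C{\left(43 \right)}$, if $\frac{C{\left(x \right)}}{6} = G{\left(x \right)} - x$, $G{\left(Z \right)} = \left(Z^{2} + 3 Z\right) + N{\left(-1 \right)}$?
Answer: $6843$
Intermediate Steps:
$N{\left(p \right)} = \frac{1}{2 p}$
$G{\left(Z \right)} = - \frac{1}{2} + Z^{2} + 3 Z$ ($G{\left(Z \right)} = \left(Z^{2} + 3 Z\right) + \frac{1}{2 \left(-1\right)} = \left(Z^{2} + 3 Z\right) + \frac{1}{2} \left(-1\right) = \left(Z^{2} + 3 Z\right) - \frac{1}{2} = - \frac{1}{2} + Z^{2} + 3 Z$)
$C{\left(x \right)} = -3 + 6 x^{2} + 12 x$ ($C{\left(x \right)} = 6 \left(\left(- \frac{1}{2} + x^{2} + 3 x\right) - x\right) = 6 \left(- \frac{1}{2} + x^{2} + 2 x\right) = -3 + 6 x^{2} + 12 x$)
$-4764 + C{\left(43 \right)} = -4764 + \left(-3 + 6 \cdot 43^{2} + 12 \cdot 43\right) = -4764 + \left(-3 + 6 \cdot 1849 + 516\right) = -4764 + \left(-3 + 11094 + 516\right) = -4764 + 11607 = 6843$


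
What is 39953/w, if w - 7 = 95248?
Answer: 39953/95255 ≈ 0.41943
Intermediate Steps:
w = 95255 (w = 7 + 95248 = 95255)
39953/w = 39953/95255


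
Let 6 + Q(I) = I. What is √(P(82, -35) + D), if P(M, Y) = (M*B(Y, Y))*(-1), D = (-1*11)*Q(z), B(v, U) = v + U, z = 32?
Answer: 3*√606 ≈ 73.851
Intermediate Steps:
Q(I) = -6 + I
B(v, U) = U + v
D = -286 (D = (-1*11)*(-6 + 32) = -11*26 = -286)
P(M, Y) = -2*M*Y (P(M, Y) = (M*(Y + Y))*(-1) = (M*(2*Y))*(-1) = (2*M*Y)*(-1) = -2*M*Y)
√(P(82, -35) + D) = √(-2*82*(-35) - 286) = √(5740 - 286) = √5454 = 3*√606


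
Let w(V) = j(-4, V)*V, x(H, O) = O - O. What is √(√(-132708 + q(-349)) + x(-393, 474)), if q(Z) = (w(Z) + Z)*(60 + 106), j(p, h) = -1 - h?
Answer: 20351674^(¼)*√I ≈ 47.494 + 47.494*I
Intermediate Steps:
x(H, O) = 0
w(V) = V*(-1 - V) (w(V) = (-1 - V)*V = V*(-1 - V))
q(Z) = 166*Z - 166*Z*(1 + Z) (q(Z) = (-Z*(1 + Z) + Z)*(60 + 106) = (Z - Z*(1 + Z))*166 = 166*Z - 166*Z*(1 + Z))
√(√(-132708 + q(-349)) + x(-393, 474)) = √(√(-132708 - 166*(-349)²) + 0) = √(√(-132708 - 166*121801) + 0) = √(√(-132708 - 20218966) + 0) = √(√(-20351674) + 0) = √(I*√20351674 + 0) = √(I*√20351674) = 20351674^(¼)*√I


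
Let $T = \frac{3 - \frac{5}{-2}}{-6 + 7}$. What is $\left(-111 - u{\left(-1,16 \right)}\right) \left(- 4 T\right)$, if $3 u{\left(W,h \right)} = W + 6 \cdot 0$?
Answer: $\frac{7304}{3} \approx 2434.7$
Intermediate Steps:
$T = \frac{11}{2}$ ($T = \frac{3 - - \frac{5}{2}}{1} = \left(3 + \frac{5}{2}\right) 1 = \frac{11}{2} \cdot 1 = \frac{11}{2} \approx 5.5$)
$u{\left(W,h \right)} = \frac{W}{3}$ ($u{\left(W,h \right)} = \frac{W + 6 \cdot 0}{3} = \frac{W + 0}{3} = \frac{W}{3}$)
$\left(-111 - u{\left(-1,16 \right)}\right) \left(- 4 T\right) = \left(-111 - \frac{1}{3} \left(-1\right)\right) \left(\left(-4\right) \frac{11}{2}\right) = \left(-111 - - \frac{1}{3}\right) \left(-22\right) = \left(-111 + \frac{1}{3}\right) \left(-22\right) = \left(- \frac{332}{3}\right) \left(-22\right) = \frac{7304}{3}$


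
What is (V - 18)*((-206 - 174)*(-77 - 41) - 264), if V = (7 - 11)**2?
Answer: -89152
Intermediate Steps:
V = 16 (V = (-4)**2 = 16)
(V - 18)*((-206 - 174)*(-77 - 41) - 264) = (16 - 18)*((-206 - 174)*(-77 - 41) - 264) = -2*(-380*(-118) - 264) = -2*(44840 - 264) = -2*44576 = -89152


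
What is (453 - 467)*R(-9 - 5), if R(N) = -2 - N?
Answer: -168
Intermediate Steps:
(453 - 467)*R(-9 - 5) = (453 - 467)*(-2 - (-9 - 5)) = -14*(-2 - 1*(-14)) = -14*(-2 + 14) = -14*12 = -168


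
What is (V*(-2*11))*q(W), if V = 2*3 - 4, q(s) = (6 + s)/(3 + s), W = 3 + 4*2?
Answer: -374/7 ≈ -53.429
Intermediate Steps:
W = 11 (W = 3 + 8 = 11)
q(s) = (6 + s)/(3 + s)
V = 2 (V = 6 - 4 = 2)
(V*(-2*11))*q(W) = (2*(-2*11))*((6 + 11)/(3 + 11)) = (2*(-22))*(17/14) = -22*17/7 = -44*17/14 = -374/7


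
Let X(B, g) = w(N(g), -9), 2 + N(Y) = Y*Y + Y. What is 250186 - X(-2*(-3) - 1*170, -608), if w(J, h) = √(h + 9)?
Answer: 250186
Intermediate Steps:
N(Y) = -2 + Y + Y² (N(Y) = -2 + (Y*Y + Y) = -2 + (Y² + Y) = -2 + (Y + Y²) = -2 + Y + Y²)
w(J, h) = √(9 + h)
X(B, g) = 0 (X(B, g) = √(9 - 9) = √0 = 0)
250186 - X(-2*(-3) - 1*170, -608) = 250186 - 1*0 = 250186 + 0 = 250186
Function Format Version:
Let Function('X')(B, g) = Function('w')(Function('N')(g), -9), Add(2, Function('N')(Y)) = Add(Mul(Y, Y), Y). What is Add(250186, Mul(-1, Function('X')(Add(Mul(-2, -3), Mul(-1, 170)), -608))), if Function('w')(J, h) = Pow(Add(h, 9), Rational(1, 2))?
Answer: 250186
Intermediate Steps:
Function('N')(Y) = Add(-2, Y, Pow(Y, 2)) (Function('N')(Y) = Add(-2, Add(Mul(Y, Y), Y)) = Add(-2, Add(Pow(Y, 2), Y)) = Add(-2, Add(Y, Pow(Y, 2))) = Add(-2, Y, Pow(Y, 2)))
Function('w')(J, h) = Pow(Add(9, h), Rational(1, 2))
Function('X')(B, g) = 0 (Function('X')(B, g) = Pow(Add(9, -9), Rational(1, 2)) = Pow(0, Rational(1, 2)) = 0)
Add(250186, Mul(-1, Function('X')(Add(Mul(-2, -3), Mul(-1, 170)), -608))) = Add(250186, Mul(-1, 0)) = Add(250186, 0) = 250186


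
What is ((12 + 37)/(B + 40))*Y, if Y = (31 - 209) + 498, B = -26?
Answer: 1120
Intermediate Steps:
Y = 320 (Y = -178 + 498 = 320)
((12 + 37)/(B + 40))*Y = ((12 + 37)/(-26 + 40))*320 = (49/14)*320 = (49*(1/14))*320 = (7/2)*320 = 1120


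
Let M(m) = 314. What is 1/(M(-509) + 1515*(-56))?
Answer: -1/84526 ≈ -1.1831e-5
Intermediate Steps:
1/(M(-509) + 1515*(-56)) = 1/(314 + 1515*(-56)) = 1/(314 - 84840) = 1/(-84526) = -1/84526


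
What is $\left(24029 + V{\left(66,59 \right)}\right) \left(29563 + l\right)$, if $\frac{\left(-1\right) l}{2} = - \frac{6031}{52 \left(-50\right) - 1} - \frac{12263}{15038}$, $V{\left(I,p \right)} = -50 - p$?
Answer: $\frac{13828209366905440}{19556919} \approx 7.0708 \cdot 10^{8}$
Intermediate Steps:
$l = - \frac{58798115}{19556919}$ ($l = - 2 \left(- \frac{6031}{52 \left(-50\right) - 1} - \frac{12263}{15038}\right) = - 2 \left(- \frac{6031}{-2600 - 1} - \frac{12263}{15038}\right) = - 2 \left(- \frac{6031}{-2601} - \frac{12263}{15038}\right) = - 2 \left(\left(-6031\right) \left(- \frac{1}{2601}\right) - \frac{12263}{15038}\right) = - 2 \left(\frac{6031}{2601} - \frac{12263}{15038}\right) = \left(-2\right) \frac{58798115}{39113838} = - \frac{58798115}{19556919} \approx -3.0065$)
$\left(24029 + V{\left(66,59 \right)}\right) \left(29563 + l\right) = \left(24029 - 109\right) \left(29563 - \frac{58798115}{19556919}\right) = \left(24029 - 109\right) \frac{578102398282}{19556919} = 23920 \cdot \frac{578102398282}{19556919} = \frac{13828209366905440}{19556919}$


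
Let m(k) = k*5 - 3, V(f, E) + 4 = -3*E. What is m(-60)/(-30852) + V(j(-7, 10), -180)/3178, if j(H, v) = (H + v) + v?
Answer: 2916601/16341276 ≈ 0.17848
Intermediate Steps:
j(H, v) = H + 2*v
V(f, E) = -4 - 3*E
m(k) = -3 + 5*k (m(k) = 5*k - 3 = -3 + 5*k)
m(-60)/(-30852) + V(j(-7, 10), -180)/3178 = (-3 + 5*(-60))/(-30852) + (-4 - 3*(-180))/3178 = (-3 - 300)*(-1/30852) + (-4 + 540)*(1/3178) = -303*(-1/30852) + 536*(1/3178) = 101/10284 + 268/1589 = 2916601/16341276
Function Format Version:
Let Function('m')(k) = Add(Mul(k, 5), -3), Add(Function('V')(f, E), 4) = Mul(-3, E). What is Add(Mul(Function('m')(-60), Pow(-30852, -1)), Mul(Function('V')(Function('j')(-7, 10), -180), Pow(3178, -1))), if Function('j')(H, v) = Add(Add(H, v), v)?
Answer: Rational(2916601, 16341276) ≈ 0.17848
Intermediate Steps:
Function('j')(H, v) = Add(H, Mul(2, v))
Function('V')(f, E) = Add(-4, Mul(-3, E))
Function('m')(k) = Add(-3, Mul(5, k)) (Function('m')(k) = Add(Mul(5, k), -3) = Add(-3, Mul(5, k)))
Add(Mul(Function('m')(-60), Pow(-30852, -1)), Mul(Function('V')(Function('j')(-7, 10), -180), Pow(3178, -1))) = Add(Mul(Add(-3, Mul(5, -60)), Pow(-30852, -1)), Mul(Add(-4, Mul(-3, -180)), Pow(3178, -1))) = Add(Mul(Add(-3, -300), Rational(-1, 30852)), Mul(Add(-4, 540), Rational(1, 3178))) = Add(Mul(-303, Rational(-1, 30852)), Mul(536, Rational(1, 3178))) = Add(Rational(101, 10284), Rational(268, 1589)) = Rational(2916601, 16341276)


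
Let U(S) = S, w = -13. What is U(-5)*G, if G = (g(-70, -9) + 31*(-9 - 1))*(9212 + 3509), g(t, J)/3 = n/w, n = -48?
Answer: 247169030/13 ≈ 1.9013e+7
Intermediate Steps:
g(t, J) = 144/13 (g(t, J) = 3*(-48/(-13)) = 3*(-48*(-1/13)) = 3*(48/13) = 144/13)
G = -49433806/13 (G = (144/13 + 31*(-9 - 1))*(9212 + 3509) = (144/13 + 31*(-10))*12721 = (144/13 - 310)*12721 = -3886/13*12721 = -49433806/13 ≈ -3.8026e+6)
U(-5)*G = -5*(-49433806/13) = 247169030/13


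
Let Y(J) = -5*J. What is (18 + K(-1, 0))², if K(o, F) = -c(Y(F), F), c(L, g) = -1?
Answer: 361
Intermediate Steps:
K(o, F) = 1 (K(o, F) = -1*(-1) = 1)
(18 + K(-1, 0))² = (18 + 1)² = 19² = 361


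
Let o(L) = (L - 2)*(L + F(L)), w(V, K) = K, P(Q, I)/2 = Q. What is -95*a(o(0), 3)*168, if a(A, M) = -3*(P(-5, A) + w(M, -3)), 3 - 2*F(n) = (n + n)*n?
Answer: -622440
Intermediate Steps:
F(n) = 3/2 - n² (F(n) = 3/2 - (n + n)*n/2 = 3/2 - 2*n*n/2 = 3/2 - n²)
P(Q, I) = 2*Q
o(L) = (-2 + L)*(3/2 + L - L²) (o(L) = (L - 2)*(L + (3/2 - L²)) = (-2 + L)*(3/2 + L - L²))
a(A, M) = 39 (a(A, M) = -3*(2*(-5) - 3) = -3*(-10 - 3) = -3*(-13) = 39)
-95*a(o(0), 3)*168 = -95*39*168 = -3705*168 = -622440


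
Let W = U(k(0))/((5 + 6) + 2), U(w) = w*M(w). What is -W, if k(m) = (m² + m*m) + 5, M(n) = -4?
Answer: 20/13 ≈ 1.5385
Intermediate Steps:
k(m) = 5 + 2*m² (k(m) = (m² + m²) + 5 = 2*m² + 5 = 5 + 2*m²)
U(w) = -4*w (U(w) = w*(-4) = -4*w)
W = -20/13 (W = (-4*(5 + 2*0²))/((5 + 6) + 2) = (-4*(5 + 2*0))/(11 + 2) = -4*(5 + 0)/13 = -4*5*(1/13) = -20*1/13 = -20/13 ≈ -1.5385)
-W = -1*(-20/13) = 20/13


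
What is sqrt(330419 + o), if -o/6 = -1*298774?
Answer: sqrt(2123063) ≈ 1457.1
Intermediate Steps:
o = 1792644 (o = -(-6)*298774 = -6*(-298774) = 1792644)
sqrt(330419 + o) = sqrt(330419 + 1792644) = sqrt(2123063)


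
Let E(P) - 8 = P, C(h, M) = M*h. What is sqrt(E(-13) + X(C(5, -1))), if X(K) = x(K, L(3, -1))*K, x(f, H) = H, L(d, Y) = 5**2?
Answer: I*sqrt(130) ≈ 11.402*I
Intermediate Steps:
L(d, Y) = 25
E(P) = 8 + P
X(K) = 25*K
sqrt(E(-13) + X(C(5, -1))) = sqrt((8 - 13) + 25*(-1*5)) = sqrt(-5 + 25*(-5)) = sqrt(-5 - 125) = sqrt(-130) = I*sqrt(130)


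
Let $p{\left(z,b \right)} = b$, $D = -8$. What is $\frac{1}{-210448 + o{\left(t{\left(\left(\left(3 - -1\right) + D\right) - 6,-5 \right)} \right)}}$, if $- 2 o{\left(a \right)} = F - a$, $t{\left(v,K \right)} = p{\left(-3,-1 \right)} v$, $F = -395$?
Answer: $- \frac{2}{420491} \approx -4.7563 \cdot 10^{-6}$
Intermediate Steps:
$t{\left(v,K \right)} = - v$
$o{\left(a \right)} = \frac{395}{2} + \frac{a}{2}$ ($o{\left(a \right)} = - \frac{-395 - a}{2} = \frac{395}{2} + \frac{a}{2}$)
$\frac{1}{-210448 + o{\left(t{\left(\left(\left(3 - -1\right) + D\right) - 6,-5 \right)} \right)}} = \frac{1}{-210448 + \left(\frac{395}{2} + \frac{\left(-1\right) \left(\left(\left(3 - -1\right) - 8\right) - 6\right)}{2}\right)} = \frac{1}{-210448 + \left(\frac{395}{2} + \frac{\left(-1\right) \left(\left(\left(3 + 1\right) - 8\right) - 6\right)}{2}\right)} = \frac{1}{-210448 + \left(\frac{395}{2} + \frac{\left(-1\right) \left(\left(4 - 8\right) - 6\right)}{2}\right)} = \frac{1}{-210448 + \left(\frac{395}{2} + \frac{\left(-1\right) \left(-4 - 6\right)}{2}\right)} = \frac{1}{-210448 + \left(\frac{395}{2} + \frac{\left(-1\right) \left(-10\right)}{2}\right)} = \frac{1}{-210448 + \left(\frac{395}{2} + \frac{1}{2} \cdot 10\right)} = \frac{1}{-210448 + \left(\frac{395}{2} + 5\right)} = \frac{1}{-210448 + \frac{405}{2}} = \frac{1}{- \frac{420491}{2}} = - \frac{2}{420491}$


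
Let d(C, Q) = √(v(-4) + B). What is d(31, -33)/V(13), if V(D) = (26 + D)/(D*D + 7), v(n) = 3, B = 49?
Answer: 352*√13/39 ≈ 32.542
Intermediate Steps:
d(C, Q) = 2*√13 (d(C, Q) = √(3 + 49) = √52 = 2*√13)
V(D) = (26 + D)/(7 + D²) (V(D) = (26 + D)/(D² + 7) = (26 + D)/(7 + D²))
d(31, -33)/V(13) = (2*√13)/(((26 + 13)/(7 + 13²))) = (2*√13)/((39/(7 + 169))) = (2*√13)/((39/176)) = (2*√13)/(((1/176)*39)) = (2*√13)/(39/176) = (2*√13)*(176/39) = 352*√13/39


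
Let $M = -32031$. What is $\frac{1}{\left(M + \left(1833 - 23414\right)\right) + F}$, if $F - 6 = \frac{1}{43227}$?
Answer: $- \frac{43227}{2317226561} \approx -1.8655 \cdot 10^{-5}$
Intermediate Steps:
$F = \frac{259363}{43227}$ ($F = 6 + \frac{1}{43227} = \frac{259363}{43227} \approx 6.0$)
$\frac{1}{\left(M + \left(1833 - 23414\right)\right) + F} = \frac{1}{\left(-32031 + \left(1833 - 23414\right)\right) + \frac{259363}{43227}} = \frac{1}{\left(-32031 - 21581\right) + \frac{259363}{43227}} = \frac{1}{-53612 + \frac{259363}{43227}} = \frac{1}{- \frac{2317226561}{43227}} = - \frac{43227}{2317226561}$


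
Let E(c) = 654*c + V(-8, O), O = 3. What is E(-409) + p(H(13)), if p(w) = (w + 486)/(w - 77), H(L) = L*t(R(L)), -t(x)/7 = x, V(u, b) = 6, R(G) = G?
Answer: -337024103/1260 ≈ -2.6748e+5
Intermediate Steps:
E(c) = 6 + 654*c (E(c) = 654*c + 6 = 6 + 654*c)
t(x) = -7*x
H(L) = -7*L**2 (H(L) = L*(-7*L) = -7*L**2)
p(w) = (486 + w)/(-77 + w)
E(-409) + p(H(13)) = (6 + 654*(-409)) + (486 - 7*13**2)/(-77 - 7*13**2) = (6 - 267486) + (486 - 7*169)/(-77 - 7*169) = -267480 + (486 - 1183)/(-77 - 1183) = -267480 - 697/(-1260) = -267480 - 1/1260*(-697) = -267480 + 697/1260 = -337024103/1260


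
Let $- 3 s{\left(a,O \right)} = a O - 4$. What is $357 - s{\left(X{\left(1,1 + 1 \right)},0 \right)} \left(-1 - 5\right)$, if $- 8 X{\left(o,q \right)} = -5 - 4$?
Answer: $365$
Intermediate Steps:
$X{\left(o,q \right)} = \frac{9}{8}$ ($X{\left(o,q \right)} = - \frac{-5 - 4}{8} = \left(- \frac{1}{8}\right) \left(-9\right) = \frac{9}{8}$)
$s{\left(a,O \right)} = \frac{4}{3} - \frac{O a}{3}$ ($s{\left(a,O \right)} = - \frac{a O - 4}{3} = - \frac{O a - 4}{3} = - \frac{-4 + O a}{3} = \frac{4}{3} - \frac{O a}{3}$)
$357 - s{\left(X{\left(1,1 + 1 \right)},0 \right)} \left(-1 - 5\right) = 357 - \left(\frac{4}{3} - 0 \cdot \frac{9}{8}\right) \left(-1 - 5\right) = 357 - \left(\frac{4}{3} + 0\right) \left(-6\right) = 357 - \frac{4}{3} \left(-6\right) = 357 - -8 = 357 + 8 = 365$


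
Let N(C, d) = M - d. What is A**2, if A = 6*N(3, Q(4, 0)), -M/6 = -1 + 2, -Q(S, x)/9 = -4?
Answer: 63504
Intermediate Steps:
Q(S, x) = 36 (Q(S, x) = -9*(-4) = 36)
M = -6 (M = -6*(-1 + 2) = -6*1 = -6)
N(C, d) = -6 - d
A = -252 (A = 6*(-6 - 1*36) = 6*(-6 - 36) = 6*(-42) = -252)
A**2 = (-252)**2 = 63504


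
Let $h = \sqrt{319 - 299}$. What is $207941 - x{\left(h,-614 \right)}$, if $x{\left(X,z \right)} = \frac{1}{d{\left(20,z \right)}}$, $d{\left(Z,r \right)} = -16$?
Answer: $\frac{3327057}{16} \approx 2.0794 \cdot 10^{5}$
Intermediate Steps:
$h = 2 \sqrt{5}$ ($h = \sqrt{20} = 2 \sqrt{5} \approx 4.4721$)
$x{\left(X,z \right)} = - \frac{1}{16}$ ($x{\left(X,z \right)} = \frac{1}{-16} = - \frac{1}{16}$)
$207941 - x{\left(h,-614 \right)} = 207941 - - \frac{1}{16} = 207941 + \frac{1}{16} = \frac{3327057}{16}$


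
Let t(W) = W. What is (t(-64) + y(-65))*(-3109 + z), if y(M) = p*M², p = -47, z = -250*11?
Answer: 1163825901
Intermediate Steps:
z = -2750
y(M) = -47*M²
(t(-64) + y(-65))*(-3109 + z) = (-64 - 47*(-65)²)*(-3109 - 2750) = (-64 - 47*4225)*(-5859) = (-64 - 198575)*(-5859) = -198639*(-5859) = 1163825901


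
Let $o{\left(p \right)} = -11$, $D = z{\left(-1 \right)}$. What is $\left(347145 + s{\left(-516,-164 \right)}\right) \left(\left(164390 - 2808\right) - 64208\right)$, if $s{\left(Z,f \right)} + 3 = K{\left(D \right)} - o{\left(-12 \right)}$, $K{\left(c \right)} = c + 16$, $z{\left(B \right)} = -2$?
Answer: $33805039458$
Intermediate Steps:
$D = -2$
$K{\left(c \right)} = 16 + c$
$s{\left(Z,f \right)} = 22$ ($s{\left(Z,f \right)} = -3 + \left(\left(16 - 2\right) - -11\right) = -3 + \left(14 + 11\right) = -3 + 25 = 22$)
$\left(347145 + s{\left(-516,-164 \right)}\right) \left(\left(164390 - 2808\right) - 64208\right) = \left(347145 + 22\right) \left(\left(164390 - 2808\right) - 64208\right) = 347167 \left(\left(164390 - 2808\right) - 64208\right) = 347167 \left(161582 - 64208\right) = 347167 \cdot 97374 = 33805039458$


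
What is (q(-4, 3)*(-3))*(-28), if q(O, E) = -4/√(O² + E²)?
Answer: -336/5 ≈ -67.200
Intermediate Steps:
q(O, E) = -4/√(E² + O²)
(q(-4, 3)*(-3))*(-28) = (-4/√(3² + (-4)²)*(-3))*(-28) = (-4/√(9 + 16)*(-3))*(-28) = (-4/√25*(-3))*(-28) = (-4*⅕*(-3))*(-28) = -⅘*(-3)*(-28) = (12/5)*(-28) = -336/5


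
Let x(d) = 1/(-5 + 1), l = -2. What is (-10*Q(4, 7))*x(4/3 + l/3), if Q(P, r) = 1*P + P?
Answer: 20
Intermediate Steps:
Q(P, r) = 2*P (Q(P, r) = P + P = 2*P)
x(d) = -1/4 (x(d) = 1/(-4) = -1/4)
(-10*Q(4, 7))*x(4/3 + l/3) = -20*4*(-1/4) = -10*8*(-1/4) = -80*(-1/4) = 20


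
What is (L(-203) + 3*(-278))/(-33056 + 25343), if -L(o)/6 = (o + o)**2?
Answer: 329950/2571 ≈ 128.34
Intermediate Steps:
L(o) = -24*o**2 (L(o) = -6*(o + o)**2 = -6*4*o**2 = -24*o**2)
(L(-203) + 3*(-278))/(-33056 + 25343) = (-24*(-203)**2 + 3*(-278))/(-33056 + 25343) = (-24*41209 - 834)/(-7713) = (-989016 - 834)*(-1/7713) = -989850*(-1/7713) = 329950/2571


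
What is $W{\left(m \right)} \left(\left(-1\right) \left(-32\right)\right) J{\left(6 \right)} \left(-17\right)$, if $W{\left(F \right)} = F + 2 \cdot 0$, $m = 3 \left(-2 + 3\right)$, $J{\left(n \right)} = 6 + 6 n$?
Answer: $-68544$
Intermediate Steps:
$m = 3$ ($m = 3 \cdot 1 = 3$)
$W{\left(F \right)} = F$ ($W{\left(F \right)} = F + 0 = F$)
$W{\left(m \right)} \left(\left(-1\right) \left(-32\right)\right) J{\left(6 \right)} \left(-17\right) = 3 \left(\left(-1\right) \left(-32\right)\right) \left(6 + 6 \cdot 6\right) \left(-17\right) = 3 \cdot 32 \left(6 + 36\right) \left(-17\right) = 96 \cdot 42 \left(-17\right) = 96 \left(-714\right) = -68544$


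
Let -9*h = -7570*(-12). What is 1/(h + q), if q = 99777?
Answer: 3/269051 ≈ 1.1150e-5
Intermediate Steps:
h = -30280/3 (h = -(-7570)*(-12)/9 = -1/9*90840 = -30280/3 ≈ -10093.)
1/(h + q) = 1/(-30280/3 + 99777) = 1/(269051/3) = 3/269051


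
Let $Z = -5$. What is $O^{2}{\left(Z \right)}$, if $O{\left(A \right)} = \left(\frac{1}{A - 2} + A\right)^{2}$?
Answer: $\frac{1679616}{2401} \approx 699.55$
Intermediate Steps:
$O{\left(A \right)} = \left(A + \frac{1}{-2 + A}\right)^{2}$ ($O{\left(A \right)} = \left(\frac{1}{-2 + A} + A\right)^{2} = \left(A + \frac{1}{-2 + A}\right)^{2}$)
$O^{2}{\left(Z \right)} = \left(\frac{\left(1 + \left(-5\right)^{2} - -10\right)^{2}}{\left(-2 - 5\right)^{2}}\right)^{2} = \left(\frac{\left(1 + 25 + 10\right)^{2}}{49}\right)^{2} = \left(\frac{36^{2}}{49}\right)^{2} = \left(\frac{1}{49} \cdot 1296\right)^{2} = \left(\frac{1296}{49}\right)^{2} = \frac{1679616}{2401}$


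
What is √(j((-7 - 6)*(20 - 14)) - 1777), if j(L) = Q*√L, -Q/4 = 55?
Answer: √(-1777 - 220*I*√78) ≈ 20.689 - 46.958*I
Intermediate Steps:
Q = -220 (Q = -4*55 = -220)
j(L) = -220*√L
√(j((-7 - 6)*(20 - 14)) - 1777) = √(-220*√(-7 - 6)*√(20 - 14) - 1777) = √(-220*I*√78 - 1777) = √(-1777 - 220*I*√78)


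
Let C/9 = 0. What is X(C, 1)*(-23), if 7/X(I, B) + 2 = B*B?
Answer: 161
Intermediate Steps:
C = 0 (C = 9*0 = 0)
X(I, B) = 7/(-2 + B²) (X(I, B) = 7/(-2 + B*B) = 7/(-2 + B²))
X(C, 1)*(-23) = (7/(-2 + 1²))*(-23) = (7/(-2 + 1))*(-23) = (7/(-1))*(-23) = (7*(-1))*(-23) = -7*(-23) = 161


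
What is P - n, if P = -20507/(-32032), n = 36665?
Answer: -1174432773/32032 ≈ -36664.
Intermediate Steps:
P = 20507/32032 (P = -20507*(-1/32032) = 20507/32032 ≈ 0.64020)
P - n = 20507/32032 - 1*36665 = 20507/32032 - 36665 = -1174432773/32032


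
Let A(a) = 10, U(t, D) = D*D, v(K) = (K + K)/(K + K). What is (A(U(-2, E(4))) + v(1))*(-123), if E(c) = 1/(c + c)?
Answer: -1353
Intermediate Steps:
v(K) = 1 (v(K) = (2*K)/((2*K)) = (2*K)*(1/(2*K)) = 1)
E(c) = 1/(2*c)
U(t, D) = D²
(A(U(-2, E(4))) + v(1))*(-123) = (10 + 1)*(-123) = 11*(-123) = -1353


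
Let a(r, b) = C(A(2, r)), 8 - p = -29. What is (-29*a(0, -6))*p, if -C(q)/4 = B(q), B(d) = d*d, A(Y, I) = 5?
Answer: 107300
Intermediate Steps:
B(d) = d²
C(q) = -4*q²
p = 37 (p = 8 - 1*(-29) = 8 + 29 = 37)
a(r, b) = -100 (a(r, b) = -4*5² = -4*25 = -100)
(-29*a(0, -6))*p = -29*(-100)*37 = 2900*37 = 107300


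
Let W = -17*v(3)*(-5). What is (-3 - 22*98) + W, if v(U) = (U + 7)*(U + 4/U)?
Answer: 4573/3 ≈ 1524.3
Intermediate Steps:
v(U) = (7 + U)*(U + 4/U)
W = 11050/3 (W = -17*(4 + 3**2 + 7*3 + 28/3)*(-5) = -17*(4 + 9 + 21 + 28*(1/3))*(-5) = -17*(4 + 9 + 21 + 28/3)*(-5) = -17*130/3*(-5) = -2210/3*(-5) = 11050/3 ≈ 3683.3)
(-3 - 22*98) + W = (-3 - 22*98) + 11050/3 = (-3 - 2156) + 11050/3 = -2159 + 11050/3 = 4573/3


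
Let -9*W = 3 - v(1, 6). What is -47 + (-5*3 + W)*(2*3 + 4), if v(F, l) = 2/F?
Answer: -1783/9 ≈ -198.11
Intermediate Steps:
W = -1/9 (W = -(3 - 2/1)/9 = -(3 - 2)/9 = -1/9*1 = -1/9 ≈ -0.11111)
-47 + (-5*3 + W)*(2*3 + 4) = -47 + (-5*3 - 1/9)*(2*3 + 4) = -47 + (-15 - 1/9)*(6 + 4) = -47 - 136/9*10 = -47 - 1360/9 = -1783/9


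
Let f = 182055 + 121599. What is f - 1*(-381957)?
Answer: 685611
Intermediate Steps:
f = 303654
f - 1*(-381957) = 303654 - 1*(-381957) = 303654 + 381957 = 685611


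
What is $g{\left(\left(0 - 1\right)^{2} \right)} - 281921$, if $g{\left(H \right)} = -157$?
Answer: $-282078$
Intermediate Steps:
$g{\left(\left(0 - 1\right)^{2} \right)} - 281921 = -157 - 281921 = -282078$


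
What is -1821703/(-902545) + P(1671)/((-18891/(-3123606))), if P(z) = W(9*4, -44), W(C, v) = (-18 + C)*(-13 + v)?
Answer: -321384403654183/1894441955 ≈ -1.6965e+5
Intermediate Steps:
P(z) = -1026 (P(z) = 234 - 18*(-44) - 117*4 + (9*4)*(-44) = 234 + 792 - 13*36 + 36*(-44) = 234 + 792 - 468 - 1584 = -1026)
-1821703/(-902545) + P(1671)/((-18891/(-3123606))) = -1821703/(-902545) - 1026/((-18891/(-3123606))) = -1821703*(-1/902545) - 1026/((-18891*(-1/3123606))) = 1821703/902545 - 1026/6297/1041202 = 1821703/902545 - 1026*1041202/6297 = 1821703/902545 - 356091084/2099 = -321384403654183/1894441955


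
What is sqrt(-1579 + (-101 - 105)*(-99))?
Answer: sqrt(18815) ≈ 137.17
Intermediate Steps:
sqrt(-1579 + (-101 - 105)*(-99)) = sqrt(-1579 - 206*(-99)) = sqrt(-1579 + 20394) = sqrt(18815)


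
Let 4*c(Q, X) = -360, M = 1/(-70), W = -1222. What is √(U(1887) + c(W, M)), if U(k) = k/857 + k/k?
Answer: I*√63748802/857 ≈ 9.3166*I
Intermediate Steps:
U(k) = 1 + k/857 (U(k) = k*(1/857) + 1 = k/857 + 1 = 1 + k/857)
M = -1/70 ≈ -0.014286
c(Q, X) = -90 (c(Q, X) = (¼)*(-360) = -90)
√(U(1887) + c(W, M)) = √((1 + (1/857)*1887) - 90) = √((1 + 1887/857) - 90) = √(2744/857 - 90) = √(-74386/857) = I*√63748802/857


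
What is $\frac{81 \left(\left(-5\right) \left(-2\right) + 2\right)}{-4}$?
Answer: $-243$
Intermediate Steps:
$\frac{81 \left(\left(-5\right) \left(-2\right) + 2\right)}{-4} = 81 \left(10 + 2\right) \left(- \frac{1}{4}\right) = 81 \cdot 12 \left(- \frac{1}{4}\right) = 972 \left(- \frac{1}{4}\right) = -243$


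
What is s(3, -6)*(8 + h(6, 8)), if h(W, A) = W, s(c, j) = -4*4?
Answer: -224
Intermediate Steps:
s(c, j) = -16
s(3, -6)*(8 + h(6, 8)) = -16*(8 + 6) = -16*14 = -224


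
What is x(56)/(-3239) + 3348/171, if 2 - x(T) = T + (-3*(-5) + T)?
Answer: 1207283/61541 ≈ 19.618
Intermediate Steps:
x(T) = -13 - 2*T (x(T) = 2 - (T + (-3*(-5) + T)) = 2 - (T + (15 + T)) = 2 - (15 + 2*T) = 2 + (-15 - 2*T) = -13 - 2*T)
x(56)/(-3239) + 3348/171 = (-13 - 2*56)/(-3239) + 3348/171 = (-13 - 112)*(-1/3239) + 3348*(1/171) = -125*(-1/3239) + 372/19 = 125/3239 + 372/19 = 1207283/61541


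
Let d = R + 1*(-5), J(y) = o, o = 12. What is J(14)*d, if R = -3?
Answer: -96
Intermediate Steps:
J(y) = 12
d = -8 (d = -3 + 1*(-5) = -3 - 5 = -8)
J(14)*d = 12*(-8) = -96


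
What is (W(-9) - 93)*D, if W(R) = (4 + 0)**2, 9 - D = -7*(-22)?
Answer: 11165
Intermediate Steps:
D = -145 (D = 9 - (-7)*(-22) = 9 - 1*154 = 9 - 154 = -145)
W(R) = 16 (W(R) = 4**2 = 16)
(W(-9) - 93)*D = (16 - 93)*(-145) = -77*(-145) = 11165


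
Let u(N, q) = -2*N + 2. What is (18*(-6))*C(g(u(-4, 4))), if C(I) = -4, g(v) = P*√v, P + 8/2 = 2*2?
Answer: 432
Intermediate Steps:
u(N, q) = 2 - 2*N
P = 0 (P = -4 + 2*2 = -4 + 4 = 0)
g(v) = 0 (g(v) = 0*√v = 0)
(18*(-6))*C(g(u(-4, 4))) = (18*(-6))*(-4) = -108*(-4) = 432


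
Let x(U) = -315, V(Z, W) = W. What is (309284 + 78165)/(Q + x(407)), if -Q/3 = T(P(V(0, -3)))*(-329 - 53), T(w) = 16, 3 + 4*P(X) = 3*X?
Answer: 387449/18021 ≈ 21.500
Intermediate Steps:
P(X) = -3/4 + 3*X/4 (P(X) = -3/4 + (3*X)/4 = -3/4 + 3*X/4)
Q = 18336 (Q = -48*(-329 - 53) = -48*(-382) = -3*(-6112) = 18336)
(309284 + 78165)/(Q + x(407)) = (309284 + 78165)/(18336 - 315) = 387449/18021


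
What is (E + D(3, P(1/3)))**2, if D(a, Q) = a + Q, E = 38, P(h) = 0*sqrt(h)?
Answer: 1681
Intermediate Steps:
P(h) = 0
D(a, Q) = Q + a
(E + D(3, P(1/3)))**2 = (38 + (0 + 3))**2 = (38 + 3)**2 = 41**2 = 1681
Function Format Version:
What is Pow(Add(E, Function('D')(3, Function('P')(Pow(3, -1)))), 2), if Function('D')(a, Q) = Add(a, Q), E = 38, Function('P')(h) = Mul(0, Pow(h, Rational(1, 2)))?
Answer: 1681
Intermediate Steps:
Function('P')(h) = 0
Function('D')(a, Q) = Add(Q, a)
Pow(Add(E, Function('D')(3, Function('P')(Pow(3, -1)))), 2) = Pow(Add(38, Add(0, 3)), 2) = Pow(Add(38, 3), 2) = Pow(41, 2) = 1681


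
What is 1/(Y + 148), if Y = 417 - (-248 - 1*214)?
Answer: 1/1027 ≈ 0.00097371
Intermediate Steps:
Y = 879 (Y = 417 - (-248 - 214) = 417 - 1*(-462) = 417 + 462 = 879)
1/(Y + 148) = 1/(879 + 148) = 1/1027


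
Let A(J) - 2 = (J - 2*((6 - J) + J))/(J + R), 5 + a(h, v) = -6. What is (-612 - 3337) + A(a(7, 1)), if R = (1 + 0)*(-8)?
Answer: -74970/19 ≈ -3945.8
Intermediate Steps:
a(h, v) = -11 (a(h, v) = -5 - 6 = -11)
R = -8 (R = 1*(-8) = -8)
A(J) = 2 + (-12 + J)/(-8 + J) (A(J) = 2 + (J - 2*((6 - J) + J))/(J - 8) = 2 + (J - 2*6)/(-8 + J) = 2 + (J - 12)/(-8 + J) = 2 + (-12 + J)/(-8 + J))
(-612 - 3337) + A(a(7, 1)) = (-612 - 3337) + (-28 + 3*(-11))/(-8 - 11) = -3949 + (-28 - 33)/(-19) = -3949 - 1/19*(-61) = -3949 + 61/19 = -74970/19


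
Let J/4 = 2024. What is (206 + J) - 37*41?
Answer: 6785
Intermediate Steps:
J = 8096 (J = 4*2024 = 8096)
(206 + J) - 37*41 = (206 + 8096) - 37*41 = 8302 - 1517 = 6785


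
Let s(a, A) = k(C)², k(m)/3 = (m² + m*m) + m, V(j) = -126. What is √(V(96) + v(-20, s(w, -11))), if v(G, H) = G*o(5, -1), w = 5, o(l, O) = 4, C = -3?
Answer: I*√206 ≈ 14.353*I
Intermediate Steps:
k(m) = 3*m + 6*m² (k(m) = 3*((m² + m*m) + m) = 3*((m² + m²) + m) = 3*(2*m² + m) = 3*(m + 2*m²) = 3*m + 6*m²)
s(a, A) = 2025 (s(a, A) = (3*(-3)*(1 + 2*(-3)))² = (3*(-3)*(1 - 6))² = (3*(-3)*(-5))² = 45² = 2025)
v(G, H) = 4*G (v(G, H) = G*4 = 4*G)
√(V(96) + v(-20, s(w, -11))) = √(-126 + 4*(-20)) = √(-126 - 80) = √(-206) = I*√206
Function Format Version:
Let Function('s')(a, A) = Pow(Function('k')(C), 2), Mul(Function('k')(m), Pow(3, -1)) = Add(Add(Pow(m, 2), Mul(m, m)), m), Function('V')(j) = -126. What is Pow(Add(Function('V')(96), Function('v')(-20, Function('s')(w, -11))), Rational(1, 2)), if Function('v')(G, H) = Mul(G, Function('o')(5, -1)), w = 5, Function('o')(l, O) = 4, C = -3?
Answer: Mul(I, Pow(206, Rational(1, 2))) ≈ Mul(14.353, I)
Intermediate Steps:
Function('k')(m) = Add(Mul(3, m), Mul(6, Pow(m, 2))) (Function('k')(m) = Mul(3, Add(Add(Pow(m, 2), Mul(m, m)), m)) = Mul(3, Add(Add(Pow(m, 2), Pow(m, 2)), m)) = Mul(3, Add(Mul(2, Pow(m, 2)), m)) = Mul(3, Add(m, Mul(2, Pow(m, 2)))) = Add(Mul(3, m), Mul(6, Pow(m, 2))))
Function('s')(a, A) = 2025 (Function('s')(a, A) = Pow(Mul(3, -3, Add(1, Mul(2, -3))), 2) = Pow(Mul(3, -3, Add(1, -6)), 2) = Pow(Mul(3, -3, -5), 2) = Pow(45, 2) = 2025)
Function('v')(G, H) = Mul(4, G) (Function('v')(G, H) = Mul(G, 4) = Mul(4, G))
Pow(Add(Function('V')(96), Function('v')(-20, Function('s')(w, -11))), Rational(1, 2)) = Pow(Add(-126, Mul(4, -20)), Rational(1, 2)) = Pow(Add(-126, -80), Rational(1, 2)) = Pow(-206, Rational(1, 2)) = Mul(I, Pow(206, Rational(1, 2)))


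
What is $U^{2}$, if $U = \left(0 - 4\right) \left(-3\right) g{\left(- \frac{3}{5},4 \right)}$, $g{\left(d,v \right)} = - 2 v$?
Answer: $9216$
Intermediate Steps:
$U = -96$ ($U = \left(0 - 4\right) \left(-3\right) \left(\left(-2\right) 4\right) = \left(-4\right) \left(-3\right) \left(-8\right) = 12 \left(-8\right) = -96$)
$U^{2} = \left(-96\right)^{2} = 9216$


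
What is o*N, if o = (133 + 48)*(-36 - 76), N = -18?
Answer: 364896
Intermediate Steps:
o = -20272 (o = 181*(-112) = -20272)
o*N = -20272*(-18) = 364896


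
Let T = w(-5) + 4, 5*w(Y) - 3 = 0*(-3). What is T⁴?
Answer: 279841/625 ≈ 447.75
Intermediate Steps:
w(Y) = ⅗ (w(Y) = ⅗ + (0*(-3))/5 = ⅗ + (⅕)*0 = ⅗ + 0 = ⅗)
T = 23/5 (T = ⅗ + 4 = 23/5 ≈ 4.6000)
T⁴ = (23/5)⁴ = 279841/625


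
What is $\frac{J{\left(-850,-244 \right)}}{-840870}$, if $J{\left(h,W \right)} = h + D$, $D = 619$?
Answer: $\frac{77}{280290} \approx 0.00027472$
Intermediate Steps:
$J{\left(h,W \right)} = 619 + h$ ($J{\left(h,W \right)} = h + 619 = 619 + h$)
$\frac{J{\left(-850,-244 \right)}}{-840870} = \frac{619 - 850}{-840870} = \left(-231\right) \left(- \frac{1}{840870}\right) = \frac{77}{280290}$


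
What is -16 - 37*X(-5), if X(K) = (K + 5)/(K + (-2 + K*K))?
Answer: -16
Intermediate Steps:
X(K) = (5 + K)/(-2 + K + K**2) (X(K) = (5 + K)/(K + (-2 + K**2)) = (5 + K)/(-2 + K + K**2))
-16 - 37*X(-5) = -16 - 37*(5 - 5)/(-2 - 5 + (-5)**2) = -16 - 37*0/(-2 - 5 + 25) = -16 - 37*0/18 = -16 - 37*0 = -16 + 0 = -16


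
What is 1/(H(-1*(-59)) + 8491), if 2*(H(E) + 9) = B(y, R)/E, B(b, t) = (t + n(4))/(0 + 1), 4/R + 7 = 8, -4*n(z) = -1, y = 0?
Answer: 472/4003521 ≈ 0.00011790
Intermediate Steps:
n(z) = ¼ (n(z) = -¼*(-1) = ¼)
R = 4 (R = 4/(-7 + 8) = 4/1 = 4*1 = 4)
B(b, t) = ¼ + t (B(b, t) = (t + ¼)/(0 + 1) = (¼ + t)/1 = (¼ + t)*1 = ¼ + t)
H(E) = -9 + 17/(8*E) (H(E) = -9 + ((¼ + 4)/E)/2 = -9 + (17/(4*E))/2 = -9 + 17/(8*E))
1/(H(-1*(-59)) + 8491) = 1/((-9 + 17/(8*((-1*(-59))))) + 8491) = 1/((-9 + (17/8)/59) + 8491) = 1/((-9 + (17/8)*(1/59)) + 8491) = 1/((-9 + 17/472) + 8491) = 1/(-4231/472 + 8491) = 1/(4003521/472) = 472/4003521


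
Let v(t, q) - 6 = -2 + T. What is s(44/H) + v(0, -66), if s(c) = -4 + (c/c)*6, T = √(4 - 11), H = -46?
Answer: 6 + I*√7 ≈ 6.0 + 2.6458*I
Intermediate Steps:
T = I*√7 (T = √(-7) = I*√7 ≈ 2.6458*I)
s(c) = 2 (s(c) = -4 + 1*6 = -4 + 6 = 2)
v(t, q) = 4 + I*√7 (v(t, q) = 6 + (-2 + I*√7) = 4 + I*√7)
s(44/H) + v(0, -66) = 2 + (4 + I*√7) = 6 + I*√7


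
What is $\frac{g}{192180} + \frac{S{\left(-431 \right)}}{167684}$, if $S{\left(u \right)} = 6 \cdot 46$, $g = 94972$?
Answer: $\frac{998645408}{2014094445} \approx 0.49583$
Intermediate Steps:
$S{\left(u \right)} = 276$
$\frac{g}{192180} + \frac{S{\left(-431 \right)}}{167684} = \frac{94972}{192180} + \frac{276}{167684} = 94972 \cdot \frac{1}{192180} + 276 \cdot \frac{1}{167684} = \frac{23743}{48045} + \frac{69}{41921} = \frac{998645408}{2014094445}$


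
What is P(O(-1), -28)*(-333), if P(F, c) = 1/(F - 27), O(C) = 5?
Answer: 333/22 ≈ 15.136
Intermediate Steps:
P(F, c) = 1/(-27 + F)
P(O(-1), -28)*(-333) = -333/(-27 + 5) = -333/(-22) = -1/22*(-333) = 333/22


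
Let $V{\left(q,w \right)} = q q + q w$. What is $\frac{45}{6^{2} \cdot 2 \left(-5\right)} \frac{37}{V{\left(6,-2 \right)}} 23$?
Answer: $- \frac{851}{192} \approx -4.4323$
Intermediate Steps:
$V{\left(q,w \right)} = q^{2} + q w$
$\frac{45}{6^{2} \cdot 2 \left(-5\right)} \frac{37}{V{\left(6,-2 \right)}} 23 = \frac{45}{6^{2} \cdot 2 \left(-5\right)} \frac{37}{6 \left(6 - 2\right)} 23 = \frac{45}{36 \cdot 2 \left(-5\right)} \frac{37}{6 \cdot 4} \cdot 23 = \frac{45}{72 \left(-5\right)} \frac{37}{24} \cdot 23 = \frac{45}{-360} \cdot 37 \cdot \frac{1}{24} \cdot 23 = 45 \left(- \frac{1}{360}\right) \frac{37}{24} \cdot 23 = \left(- \frac{1}{8}\right) \frac{37}{24} \cdot 23 = \left(- \frac{37}{192}\right) 23 = - \frac{851}{192}$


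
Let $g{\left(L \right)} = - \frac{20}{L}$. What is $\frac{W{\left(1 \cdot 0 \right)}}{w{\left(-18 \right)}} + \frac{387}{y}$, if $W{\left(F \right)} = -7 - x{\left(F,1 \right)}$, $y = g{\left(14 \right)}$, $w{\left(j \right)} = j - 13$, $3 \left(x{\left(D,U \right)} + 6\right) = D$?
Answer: $- \frac{83969}{310} \approx -270.87$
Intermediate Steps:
$x{\left(D,U \right)} = -6 + \frac{D}{3}$
$w{\left(j \right)} = -13 + j$
$y = - \frac{10}{7}$ ($y = - \frac{20}{14} = \left(-20\right) \frac{1}{14} = - \frac{10}{7} \approx -1.4286$)
$W{\left(F \right)} = -1 - \frac{F}{3}$ ($W{\left(F \right)} = -7 - \left(-6 + \frac{F}{3}\right) = -1 - \frac{F}{3}$)
$\frac{W{\left(1 \cdot 0 \right)}}{w{\left(-18 \right)}} + \frac{387}{y} = \frac{-1 - \frac{1 \cdot 0}{3}}{-13 - 18} + \frac{387}{- \frac{10}{7}} = \frac{-1 - 0}{-31} + 387 \left(- \frac{7}{10}\right) = \left(-1 + 0\right) \left(- \frac{1}{31}\right) - \frac{2709}{10} = \left(-1\right) \left(- \frac{1}{31}\right) - \frac{2709}{10} = \frac{1}{31} - \frac{2709}{10} = - \frac{83969}{310}$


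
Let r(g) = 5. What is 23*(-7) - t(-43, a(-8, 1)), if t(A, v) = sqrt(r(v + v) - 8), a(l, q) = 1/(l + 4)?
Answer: -161 - I*sqrt(3) ≈ -161.0 - 1.732*I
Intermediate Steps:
a(l, q) = 1/(4 + l)
t(A, v) = I*sqrt(3) (t(A, v) = sqrt(5 - 8) = sqrt(-3) = I*sqrt(3))
23*(-7) - t(-43, a(-8, 1)) = 23*(-7) - I*sqrt(3) = -161 - I*sqrt(3)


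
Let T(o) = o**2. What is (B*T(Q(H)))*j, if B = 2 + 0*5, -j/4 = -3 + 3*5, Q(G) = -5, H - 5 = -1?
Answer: -2400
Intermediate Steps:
H = 4 (H = 5 - 1 = 4)
j = -48 (j = -4*(-3 + 3*5) = -4*(-3 + 15) = -4*12 = -48)
B = 2 (B = 2 + 0 = 2)
(B*T(Q(H)))*j = (2*(-5)**2)*(-48) = (2*25)*(-48) = 50*(-48) = -2400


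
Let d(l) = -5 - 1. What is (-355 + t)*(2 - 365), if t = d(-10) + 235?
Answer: 45738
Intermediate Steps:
d(l) = -6
t = 229 (t = -6 + 235 = 229)
(-355 + t)*(2 - 365) = (-355 + 229)*(2 - 365) = -126*(-363) = 45738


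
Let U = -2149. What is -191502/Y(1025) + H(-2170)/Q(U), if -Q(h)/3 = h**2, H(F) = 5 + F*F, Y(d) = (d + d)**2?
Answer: -3740392907701/9703994851250 ≈ -0.38545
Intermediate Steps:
Y(d) = 4*d**2 (Y(d) = (2*d)**2 = 4*d**2)
H(F) = 5 + F**2
Q(h) = -3*h**2
-191502/Y(1025) + H(-2170)/Q(U) = -191502/(4*1025**2) + (5 + (-2170)**2)/((-3*(-2149)**2)) = -191502/(4*1050625) + (5 + 4708900)/((-3*4618201)) = -191502/4202500 + 4708905/(-13854603) = -191502*1/4202500 + 4708905*(-1/13854603) = -95751/2101250 - 1569635/4618201 = -3740392907701/9703994851250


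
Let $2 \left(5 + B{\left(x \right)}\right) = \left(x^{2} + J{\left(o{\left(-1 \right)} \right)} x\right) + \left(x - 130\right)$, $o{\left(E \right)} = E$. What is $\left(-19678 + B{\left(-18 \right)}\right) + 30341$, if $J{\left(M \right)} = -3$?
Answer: $10773$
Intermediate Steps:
$B{\left(x \right)} = -70 + \frac{x^{2}}{2} - x$ ($B{\left(x \right)} = -5 + \frac{\left(x^{2} - 3 x\right) + \left(x - 130\right)}{2} = -5 + \frac{\left(x^{2} - 3 x\right) + \left(-130 + x\right)}{2} = -5 + \frac{-130 + x^{2} - 2 x}{2} = -5 - \left(65 + x - \frac{x^{2}}{2}\right) = -70 + \frac{x^{2}}{2} - x$)
$\left(-19678 + B{\left(-18 \right)}\right) + 30341 = \left(-19678 - \left(52 - 162\right)\right) + 30341 = \left(-19678 + \left(-70 + \frac{1}{2} \cdot 324 + 18\right)\right) + 30341 = \left(-19678 + \left(-70 + 162 + 18\right)\right) + 30341 = \left(-19678 + 110\right) + 30341 = -19568 + 30341 = 10773$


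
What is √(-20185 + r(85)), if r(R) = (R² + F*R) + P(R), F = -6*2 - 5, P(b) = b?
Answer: 4*I*√895 ≈ 119.67*I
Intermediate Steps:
F = -17 (F = -12 - 5 = -17)
r(R) = R² - 16*R (r(R) = (R² - 17*R) + R = R² - 16*R)
√(-20185 + r(85)) = √(-20185 + 85*(-16 + 85)) = √(-20185 + 85*69) = √(-20185 + 5865) = √(-14320) = 4*I*√895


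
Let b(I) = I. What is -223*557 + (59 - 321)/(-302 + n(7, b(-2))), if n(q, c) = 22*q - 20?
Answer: -10433593/84 ≈ -1.2421e+5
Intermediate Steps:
n(q, c) = -20 + 22*q
-223*557 + (59 - 321)/(-302 + n(7, b(-2))) = -223*557 + (59 - 321)/(-302 + (-20 + 22*7)) = -124211 - 262/(-302 + (-20 + 154)) = -124211 - 262/(-302 + 134) = -124211 - 262/(-168) = -124211 - 262*(-1/168) = -124211 + 131/84 = -10433593/84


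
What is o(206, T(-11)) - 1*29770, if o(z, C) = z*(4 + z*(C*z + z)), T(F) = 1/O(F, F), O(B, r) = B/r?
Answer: 17454686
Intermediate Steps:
T(F) = 1 (T(F) = 1/(F/F) = 1/1 = 1)
o(z, C) = z*(4 + z*(z + C*z))
o(206, T(-11)) - 1*29770 = 206*(4 + 206**2 + 1*206**2) - 1*29770 = 206*(4 + 42436 + 1*42436) - 29770 = 206*(4 + 42436 + 42436) - 29770 = 206*84876 - 29770 = 17484456 - 29770 = 17454686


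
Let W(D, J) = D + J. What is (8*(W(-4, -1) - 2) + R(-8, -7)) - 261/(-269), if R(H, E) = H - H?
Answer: -14803/269 ≈ -55.030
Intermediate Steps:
R(H, E) = 0
(8*(W(-4, -1) - 2) + R(-8, -7)) - 261/(-269) = (8*((-4 - 1) - 2) + 0) - 261/(-269) = (8*(-5 - 2) + 0) - 261*(-1/269) = (8*(-7) + 0) + 261/269 = (-56 + 0) + 261/269 = -56 + 261/269 = -14803/269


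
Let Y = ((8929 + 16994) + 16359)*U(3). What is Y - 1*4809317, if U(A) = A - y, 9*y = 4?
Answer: -4701263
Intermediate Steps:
y = 4/9 (y = (1/9)*4 = 4/9 ≈ 0.44444)
U(A) = -4/9 + A (U(A) = A - 1*4/9 = A - 4/9 = -4/9 + A)
Y = 108054 (Y = ((8929 + 16994) + 16359)*(-4/9 + 3) = (25923 + 16359)*(23/9) = 42282*(23/9) = 108054)
Y - 1*4809317 = 108054 - 1*4809317 = 108054 - 4809317 = -4701263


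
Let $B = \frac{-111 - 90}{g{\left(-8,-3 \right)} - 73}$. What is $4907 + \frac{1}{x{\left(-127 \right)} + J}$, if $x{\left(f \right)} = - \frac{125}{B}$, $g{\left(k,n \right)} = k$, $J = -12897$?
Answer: $\frac{4256694851}{867474} \approx 4907.0$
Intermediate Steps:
$B = \frac{67}{27}$ ($B = \frac{-111 - 90}{-8 - 73} = - \frac{201}{-81} = \left(-201\right) \left(- \frac{1}{81}\right) = \frac{67}{27} \approx 2.4815$)
$x{\left(f \right)} = - \frac{3375}{67}$ ($x{\left(f \right)} = - \frac{125}{\frac{67}{27}} = \left(-125\right) \frac{27}{67} = - \frac{3375}{67}$)
$4907 + \frac{1}{x{\left(-127 \right)} + J} = 4907 + \frac{1}{- \frac{3375}{67} - 12897} = 4907 + \frac{1}{- \frac{867474}{67}} = 4907 - \frac{67}{867474} = \frac{4256694851}{867474}$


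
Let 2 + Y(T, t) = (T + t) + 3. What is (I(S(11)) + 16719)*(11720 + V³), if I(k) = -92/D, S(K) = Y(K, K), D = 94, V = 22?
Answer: 17575588896/47 ≈ 3.7395e+8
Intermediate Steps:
Y(T, t) = 1 + T + t (Y(T, t) = -2 + ((T + t) + 3) = -2 + (3 + T + t) = 1 + T + t)
S(K) = 1 + 2*K (S(K) = 1 + K + K = 1 + 2*K)
I(k) = -46/47 (I(k) = -92/94 = -92*1/94 = -46/47)
(I(S(11)) + 16719)*(11720 + V³) = (-46/47 + 16719)*(11720 + 22³) = 785747*(11720 + 10648)/47 = (785747/47)*22368 = 17575588896/47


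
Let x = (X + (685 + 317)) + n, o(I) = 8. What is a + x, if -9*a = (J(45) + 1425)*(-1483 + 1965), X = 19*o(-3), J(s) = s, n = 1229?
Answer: -229031/3 ≈ -76344.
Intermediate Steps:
X = 152 (X = 19*8 = 152)
a = -236180/3 (a = -(45 + 1425)*(-1483 + 1965)/9 = -490*482/3 = -⅑*708540 = -236180/3 ≈ -78727.)
x = 2383 (x = (152 + (685 + 317)) + 1229 = (152 + 1002) + 1229 = 1154 + 1229 = 2383)
a + x = -236180/3 + 2383 = -229031/3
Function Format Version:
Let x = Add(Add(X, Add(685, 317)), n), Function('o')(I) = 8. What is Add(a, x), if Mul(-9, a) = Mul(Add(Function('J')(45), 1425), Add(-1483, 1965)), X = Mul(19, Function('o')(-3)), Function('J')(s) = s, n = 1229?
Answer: Rational(-229031, 3) ≈ -76344.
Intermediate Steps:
X = 152 (X = Mul(19, 8) = 152)
a = Rational(-236180, 3) (a = Mul(Rational(-1, 9), Mul(Add(45, 1425), Add(-1483, 1965))) = Mul(Rational(-1, 9), Mul(1470, 482)) = Mul(Rational(-1, 9), 708540) = Rational(-236180, 3) ≈ -78727.)
x = 2383 (x = Add(Add(152, Add(685, 317)), 1229) = Add(Add(152, 1002), 1229) = Add(1154, 1229) = 2383)
Add(a, x) = Add(Rational(-236180, 3), 2383) = Rational(-229031, 3)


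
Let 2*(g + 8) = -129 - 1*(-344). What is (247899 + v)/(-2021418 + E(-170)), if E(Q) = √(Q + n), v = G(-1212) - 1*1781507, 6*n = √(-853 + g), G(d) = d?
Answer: 9208920/(12128508 - √3*√(-2040 + I*√3014)) ≈ 0.75928 + 4.8979e-6*I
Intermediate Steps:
g = 199/2 (g = -8 + (-129 - 1*(-344))/2 = -8 + (-129 + 344)/2 = -8 + (½)*215 = -8 + 215/2 = 199/2 ≈ 99.500)
n = I*√3014/12 (n = √(-853 + 199/2)/6 = √(-1507/2)/6 = (I*√3014/2)/6 = I*√3014/12 ≈ 4.575*I)
v = -1782719 (v = -1212 - 1*1781507 = -1212 - 1781507 = -1782719)
E(Q) = √(Q + I*√3014/12)
(247899 + v)/(-2021418 + E(-170)) = (247899 - 1782719)/(-2021418 + √(36*(-170) + 3*I*√3014)/6) = -1534820/(-2021418 + √(-6120 + 3*I*√3014)/6)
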